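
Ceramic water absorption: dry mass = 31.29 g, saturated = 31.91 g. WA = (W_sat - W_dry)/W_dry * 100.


WA = (31.91 - 31.29) / 31.29 * 100 = 1.98%

1.98


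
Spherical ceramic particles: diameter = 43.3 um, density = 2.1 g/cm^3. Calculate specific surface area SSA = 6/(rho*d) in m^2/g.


SSA = 6 / (2.1 * 43.3) = 0.066 m^2/g

0.066


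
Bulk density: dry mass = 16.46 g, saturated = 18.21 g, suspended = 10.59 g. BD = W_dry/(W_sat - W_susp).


BD = 16.46 / (18.21 - 10.59) = 16.46 / 7.62 = 2.16 g/cm^3

2.16


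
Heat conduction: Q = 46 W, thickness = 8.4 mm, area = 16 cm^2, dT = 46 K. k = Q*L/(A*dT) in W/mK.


k = 46*8.4/1000/(16/10000*46) = 5.25 W/mK

5.25


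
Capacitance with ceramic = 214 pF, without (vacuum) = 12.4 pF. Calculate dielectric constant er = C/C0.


er = 214 / 12.4 = 17.26

17.26


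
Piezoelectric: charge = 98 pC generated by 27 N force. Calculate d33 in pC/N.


d33 = 98 / 27 = 3.6 pC/N

3.6


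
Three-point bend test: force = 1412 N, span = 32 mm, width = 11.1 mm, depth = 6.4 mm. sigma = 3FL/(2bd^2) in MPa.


sigma = 3*1412*32/(2*11.1*6.4^2) = 149.1 MPa

149.1


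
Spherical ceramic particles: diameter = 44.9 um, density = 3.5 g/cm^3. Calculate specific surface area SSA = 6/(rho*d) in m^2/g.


SSA = 6 / (3.5 * 44.9) = 0.038 m^2/g

0.038


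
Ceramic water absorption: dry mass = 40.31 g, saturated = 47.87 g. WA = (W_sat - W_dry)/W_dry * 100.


WA = (47.87 - 40.31) / 40.31 * 100 = 18.75%

18.75


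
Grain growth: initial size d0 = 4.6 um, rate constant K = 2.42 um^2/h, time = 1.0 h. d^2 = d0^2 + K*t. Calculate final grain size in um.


d^2 = 4.6^2 + 2.42*1.0 = 23.58
d = sqrt(23.58) = 4.86 um

4.86


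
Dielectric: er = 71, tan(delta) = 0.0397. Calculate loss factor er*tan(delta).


Loss = 71 * 0.0397 = 2.819

2.819


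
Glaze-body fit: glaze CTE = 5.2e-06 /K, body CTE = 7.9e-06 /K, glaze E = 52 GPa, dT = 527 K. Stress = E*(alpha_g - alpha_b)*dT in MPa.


Stress = 52*1000*(5.2e-06 - 7.9e-06)*527 = -74.0 MPa

-74.0


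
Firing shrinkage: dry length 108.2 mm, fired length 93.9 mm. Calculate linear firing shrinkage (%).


FS = (108.2 - 93.9) / 108.2 * 100 = 13.22%

13.22


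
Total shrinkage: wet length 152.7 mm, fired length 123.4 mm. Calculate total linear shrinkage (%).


TS = (152.7 - 123.4) / 152.7 * 100 = 19.19%

19.19


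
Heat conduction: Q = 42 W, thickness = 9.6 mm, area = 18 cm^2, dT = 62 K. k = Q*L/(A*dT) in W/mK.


k = 42*9.6/1000/(18/10000*62) = 3.61 W/mK

3.61


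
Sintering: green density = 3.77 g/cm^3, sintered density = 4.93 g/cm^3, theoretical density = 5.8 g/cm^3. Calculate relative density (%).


Relative = 4.93 / 5.8 * 100 = 85.0%

85.0


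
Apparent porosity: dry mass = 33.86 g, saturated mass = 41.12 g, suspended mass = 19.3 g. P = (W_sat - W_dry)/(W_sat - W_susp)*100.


P = (41.12 - 33.86) / (41.12 - 19.3) * 100 = 7.26 / 21.82 * 100 = 33.3%

33.3


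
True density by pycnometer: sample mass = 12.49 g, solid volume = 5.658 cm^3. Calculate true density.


TD = 12.49 / 5.658 = 2.207 g/cm^3

2.207


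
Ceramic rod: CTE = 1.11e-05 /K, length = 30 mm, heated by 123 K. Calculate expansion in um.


dL = 1.11e-05 * 30 * 123 * 1000 = 40.959 um

40.959


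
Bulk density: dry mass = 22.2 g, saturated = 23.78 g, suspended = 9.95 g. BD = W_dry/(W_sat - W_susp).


BD = 22.2 / (23.78 - 9.95) = 22.2 / 13.83 = 1.605 g/cm^3

1.605


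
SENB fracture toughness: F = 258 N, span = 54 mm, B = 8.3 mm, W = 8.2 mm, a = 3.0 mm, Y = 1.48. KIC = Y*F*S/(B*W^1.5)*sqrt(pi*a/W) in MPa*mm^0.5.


KIC = 1.48*258*54/(8.3*8.2^1.5)*sqrt(pi*3.0/8.2) = 113.42

113.42


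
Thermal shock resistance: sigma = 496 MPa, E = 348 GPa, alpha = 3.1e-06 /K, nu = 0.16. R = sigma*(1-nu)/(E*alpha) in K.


R = 496*(1-0.16)/(348*1000*3.1e-06) = 386 K

386


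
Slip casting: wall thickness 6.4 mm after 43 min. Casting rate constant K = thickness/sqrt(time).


K = 6.4 / sqrt(43) = 6.4 / 6.5574 = 0.976 mm/min^0.5

0.976


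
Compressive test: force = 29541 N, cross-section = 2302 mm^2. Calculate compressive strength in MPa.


CS = 29541 / 2302 = 12.8 MPa

12.8


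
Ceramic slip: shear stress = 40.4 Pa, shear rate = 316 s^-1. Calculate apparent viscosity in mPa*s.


eta = tau/gamma * 1000 = 40.4/316 * 1000 = 127.8 mPa*s

127.8


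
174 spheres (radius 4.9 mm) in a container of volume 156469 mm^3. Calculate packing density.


V_sphere = 4/3*pi*4.9^3 = 492.807 mm^3
Total V = 174*492.807 = 85748.418 mm^3
PD = 85748.418 / 156469 = 0.548

0.548


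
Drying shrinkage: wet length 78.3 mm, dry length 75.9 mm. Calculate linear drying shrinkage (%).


DS = (78.3 - 75.9) / 78.3 * 100 = 3.07%

3.07


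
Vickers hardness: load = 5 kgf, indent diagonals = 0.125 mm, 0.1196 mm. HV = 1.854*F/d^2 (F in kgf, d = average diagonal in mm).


d_avg = (0.125+0.1196)/2 = 0.1223 mm
HV = 1.854*5/0.1223^2 = 620

620


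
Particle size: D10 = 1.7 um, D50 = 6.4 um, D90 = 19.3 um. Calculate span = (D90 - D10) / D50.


Span = (19.3 - 1.7) / 6.4 = 17.6 / 6.4 = 2.75

2.75


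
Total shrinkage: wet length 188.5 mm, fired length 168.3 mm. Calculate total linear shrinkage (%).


TS = (188.5 - 168.3) / 188.5 * 100 = 10.72%

10.72


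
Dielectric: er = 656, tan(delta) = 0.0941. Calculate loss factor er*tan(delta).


Loss = 656 * 0.0941 = 61.73

61.73


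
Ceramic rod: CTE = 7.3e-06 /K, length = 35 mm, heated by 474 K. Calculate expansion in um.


dL = 7.3e-06 * 35 * 474 * 1000 = 121.107 um

121.107


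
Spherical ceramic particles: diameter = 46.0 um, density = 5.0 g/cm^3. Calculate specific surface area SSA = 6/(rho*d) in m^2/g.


SSA = 6 / (5.0 * 46.0) = 0.026 m^2/g

0.026


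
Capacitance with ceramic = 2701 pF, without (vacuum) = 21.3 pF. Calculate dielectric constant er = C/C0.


er = 2701 / 21.3 = 126.81

126.81


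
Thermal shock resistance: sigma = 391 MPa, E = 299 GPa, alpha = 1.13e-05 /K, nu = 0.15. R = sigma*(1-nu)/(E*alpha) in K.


R = 391*(1-0.15)/(299*1000*1.13e-05) = 98 K

98


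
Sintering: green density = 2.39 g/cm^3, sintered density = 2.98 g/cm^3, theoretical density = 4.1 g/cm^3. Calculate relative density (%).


Relative = 2.98 / 4.1 * 100 = 72.7%

72.7


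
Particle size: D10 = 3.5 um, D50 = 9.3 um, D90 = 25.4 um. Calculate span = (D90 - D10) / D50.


Span = (25.4 - 3.5) / 9.3 = 21.9 / 9.3 = 2.355

2.355


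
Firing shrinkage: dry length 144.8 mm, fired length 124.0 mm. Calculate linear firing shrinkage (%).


FS = (144.8 - 124.0) / 144.8 * 100 = 14.36%

14.36


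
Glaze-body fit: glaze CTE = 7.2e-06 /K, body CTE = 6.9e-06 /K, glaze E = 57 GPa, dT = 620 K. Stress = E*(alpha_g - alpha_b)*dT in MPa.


Stress = 57*1000*(7.2e-06 - 6.9e-06)*620 = 10.6 MPa

10.6


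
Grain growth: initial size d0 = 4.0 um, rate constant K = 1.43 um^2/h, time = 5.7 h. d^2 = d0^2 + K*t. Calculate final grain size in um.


d^2 = 4.0^2 + 1.43*5.7 = 24.151
d = sqrt(24.151) = 4.91 um

4.91


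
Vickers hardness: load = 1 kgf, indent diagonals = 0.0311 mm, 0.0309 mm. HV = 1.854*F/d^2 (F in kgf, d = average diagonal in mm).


d_avg = (0.0311+0.0309)/2 = 0.031 mm
HV = 1.854*1/0.031^2 = 1929

1929


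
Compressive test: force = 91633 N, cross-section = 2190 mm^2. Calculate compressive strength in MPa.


CS = 91633 / 2190 = 41.8 MPa

41.8


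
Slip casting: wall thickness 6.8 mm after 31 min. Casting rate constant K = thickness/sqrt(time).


K = 6.8 / sqrt(31) = 6.8 / 5.5678 = 1.221 mm/min^0.5

1.221


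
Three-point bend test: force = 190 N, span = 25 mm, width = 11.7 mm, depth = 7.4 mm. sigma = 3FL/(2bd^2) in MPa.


sigma = 3*190*25/(2*11.7*7.4^2) = 11.1 MPa

11.1


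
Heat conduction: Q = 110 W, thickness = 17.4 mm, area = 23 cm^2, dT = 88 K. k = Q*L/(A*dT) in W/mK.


k = 110*17.4/1000/(23/10000*88) = 9.46 W/mK

9.46


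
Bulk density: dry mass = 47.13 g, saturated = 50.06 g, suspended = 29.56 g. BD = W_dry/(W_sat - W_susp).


BD = 47.13 / (50.06 - 29.56) = 47.13 / 20.5 = 2.299 g/cm^3

2.299


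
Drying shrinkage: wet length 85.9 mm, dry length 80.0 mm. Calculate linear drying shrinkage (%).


DS = (85.9 - 80.0) / 85.9 * 100 = 6.87%

6.87


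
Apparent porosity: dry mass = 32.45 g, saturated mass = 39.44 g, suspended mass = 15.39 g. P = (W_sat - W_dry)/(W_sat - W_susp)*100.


P = (39.44 - 32.45) / (39.44 - 15.39) * 100 = 6.99 / 24.05 * 100 = 29.1%

29.1


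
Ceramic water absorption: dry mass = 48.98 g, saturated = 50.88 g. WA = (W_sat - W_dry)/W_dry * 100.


WA = (50.88 - 48.98) / 48.98 * 100 = 3.88%

3.88


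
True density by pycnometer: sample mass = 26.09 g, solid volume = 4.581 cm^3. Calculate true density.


TD = 26.09 / 4.581 = 5.695 g/cm^3

5.695


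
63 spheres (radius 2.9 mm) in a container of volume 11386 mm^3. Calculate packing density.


V_sphere = 4/3*pi*2.9^3 = 102.1604 mm^3
Total V = 63*102.1604 = 6436.1052 mm^3
PD = 6436.1052 / 11386 = 0.565

0.565


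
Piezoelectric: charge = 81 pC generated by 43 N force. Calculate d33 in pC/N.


d33 = 81 / 43 = 1.9 pC/N

1.9


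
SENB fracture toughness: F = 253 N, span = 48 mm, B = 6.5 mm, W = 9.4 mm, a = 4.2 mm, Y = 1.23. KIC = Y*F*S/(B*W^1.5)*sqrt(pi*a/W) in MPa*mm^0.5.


KIC = 1.23*253*48/(6.5*9.4^1.5)*sqrt(pi*4.2/9.4) = 94.47

94.47


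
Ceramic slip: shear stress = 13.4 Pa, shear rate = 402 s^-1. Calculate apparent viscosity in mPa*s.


eta = tau/gamma * 1000 = 13.4/402 * 1000 = 33.3 mPa*s

33.3


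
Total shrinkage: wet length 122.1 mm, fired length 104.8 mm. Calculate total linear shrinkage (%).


TS = (122.1 - 104.8) / 122.1 * 100 = 14.17%

14.17


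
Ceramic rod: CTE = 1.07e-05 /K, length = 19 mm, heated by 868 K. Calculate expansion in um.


dL = 1.07e-05 * 19 * 868 * 1000 = 176.464 um

176.464


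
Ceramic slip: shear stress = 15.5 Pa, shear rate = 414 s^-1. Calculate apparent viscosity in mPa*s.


eta = tau/gamma * 1000 = 15.5/414 * 1000 = 37.4 mPa*s

37.4


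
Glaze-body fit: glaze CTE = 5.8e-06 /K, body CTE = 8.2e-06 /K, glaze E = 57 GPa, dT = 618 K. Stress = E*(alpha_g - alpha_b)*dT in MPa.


Stress = 57*1000*(5.8e-06 - 8.2e-06)*618 = -84.5 MPa

-84.5


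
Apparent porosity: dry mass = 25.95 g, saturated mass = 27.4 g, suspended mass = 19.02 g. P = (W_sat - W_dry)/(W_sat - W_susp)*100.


P = (27.4 - 25.95) / (27.4 - 19.02) * 100 = 1.45 / 8.38 * 100 = 17.3%

17.3


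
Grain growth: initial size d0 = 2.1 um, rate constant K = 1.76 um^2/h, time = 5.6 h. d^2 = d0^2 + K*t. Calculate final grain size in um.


d^2 = 2.1^2 + 1.76*5.6 = 14.266
d = sqrt(14.266) = 3.78 um

3.78


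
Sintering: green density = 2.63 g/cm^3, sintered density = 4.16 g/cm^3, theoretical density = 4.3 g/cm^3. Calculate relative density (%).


Relative = 4.16 / 4.3 * 100 = 96.7%

96.7


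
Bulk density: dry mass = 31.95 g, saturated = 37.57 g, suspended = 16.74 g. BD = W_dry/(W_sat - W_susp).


BD = 31.95 / (37.57 - 16.74) = 31.95 / 20.83 = 1.534 g/cm^3

1.534


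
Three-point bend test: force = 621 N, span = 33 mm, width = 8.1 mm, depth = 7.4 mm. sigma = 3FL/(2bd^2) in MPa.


sigma = 3*621*33/(2*8.1*7.4^2) = 69.3 MPa

69.3


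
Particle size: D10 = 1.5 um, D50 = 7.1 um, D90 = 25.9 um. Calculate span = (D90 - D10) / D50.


Span = (25.9 - 1.5) / 7.1 = 24.4 / 7.1 = 3.437

3.437


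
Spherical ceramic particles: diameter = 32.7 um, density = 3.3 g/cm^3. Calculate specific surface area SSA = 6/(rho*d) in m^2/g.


SSA = 6 / (3.3 * 32.7) = 0.056 m^2/g

0.056


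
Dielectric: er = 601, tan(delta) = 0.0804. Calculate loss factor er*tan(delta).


Loss = 601 * 0.0804 = 48.32

48.32


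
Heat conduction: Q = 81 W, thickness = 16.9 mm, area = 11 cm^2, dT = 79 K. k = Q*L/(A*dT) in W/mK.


k = 81*16.9/1000/(11/10000*79) = 15.75 W/mK

15.75


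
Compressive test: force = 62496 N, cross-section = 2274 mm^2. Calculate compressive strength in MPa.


CS = 62496 / 2274 = 27.5 MPa

27.5


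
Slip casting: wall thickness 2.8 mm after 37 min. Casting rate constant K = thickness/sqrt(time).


K = 2.8 / sqrt(37) = 2.8 / 6.0828 = 0.46 mm/min^0.5

0.46


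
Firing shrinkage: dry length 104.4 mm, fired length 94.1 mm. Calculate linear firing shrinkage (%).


FS = (104.4 - 94.1) / 104.4 * 100 = 9.87%

9.87


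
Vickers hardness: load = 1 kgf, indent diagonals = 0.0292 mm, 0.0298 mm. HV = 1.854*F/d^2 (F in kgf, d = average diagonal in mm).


d_avg = (0.0292+0.0298)/2 = 0.0295 mm
HV = 1.854*1/0.0295^2 = 2130

2130


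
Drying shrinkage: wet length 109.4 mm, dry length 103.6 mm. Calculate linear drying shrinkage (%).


DS = (109.4 - 103.6) / 109.4 * 100 = 5.3%

5.3


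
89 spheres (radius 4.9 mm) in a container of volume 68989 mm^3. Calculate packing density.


V_sphere = 4/3*pi*4.9^3 = 492.807 mm^3
Total V = 89*492.807 = 43859.823 mm^3
PD = 43859.823 / 68989 = 0.636

0.636


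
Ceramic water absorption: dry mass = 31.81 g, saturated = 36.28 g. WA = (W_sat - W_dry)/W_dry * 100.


WA = (36.28 - 31.81) / 31.81 * 100 = 14.05%

14.05


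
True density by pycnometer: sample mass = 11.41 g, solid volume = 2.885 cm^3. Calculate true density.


TD = 11.41 / 2.885 = 3.955 g/cm^3

3.955


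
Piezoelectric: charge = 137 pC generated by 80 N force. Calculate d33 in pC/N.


d33 = 137 / 80 = 1.7 pC/N

1.7


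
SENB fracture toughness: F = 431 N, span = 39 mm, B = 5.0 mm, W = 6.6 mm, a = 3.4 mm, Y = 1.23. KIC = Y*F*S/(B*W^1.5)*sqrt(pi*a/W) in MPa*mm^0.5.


KIC = 1.23*431*39/(5.0*6.6^1.5)*sqrt(pi*3.4/6.6) = 310.24

310.24


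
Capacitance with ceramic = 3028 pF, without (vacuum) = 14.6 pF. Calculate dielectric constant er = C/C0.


er = 3028 / 14.6 = 207.4

207.4


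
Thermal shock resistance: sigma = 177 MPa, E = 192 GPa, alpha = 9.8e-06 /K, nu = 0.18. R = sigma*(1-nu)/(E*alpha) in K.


R = 177*(1-0.18)/(192*1000*9.8e-06) = 77 K

77


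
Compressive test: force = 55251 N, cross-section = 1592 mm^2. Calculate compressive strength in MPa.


CS = 55251 / 1592 = 34.7 MPa

34.7


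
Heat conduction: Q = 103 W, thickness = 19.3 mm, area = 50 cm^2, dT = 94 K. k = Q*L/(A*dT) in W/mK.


k = 103*19.3/1000/(50/10000*94) = 4.23 W/mK

4.23


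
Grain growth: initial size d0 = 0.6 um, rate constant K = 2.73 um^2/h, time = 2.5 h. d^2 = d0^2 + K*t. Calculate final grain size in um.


d^2 = 0.6^2 + 2.73*2.5 = 7.185
d = sqrt(7.185) = 2.68 um

2.68


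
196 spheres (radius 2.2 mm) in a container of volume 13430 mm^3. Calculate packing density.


V_sphere = 4/3*pi*2.2^3 = 44.6022 mm^3
Total V = 196*44.6022 = 8742.0312 mm^3
PD = 8742.0312 / 13430 = 0.651

0.651


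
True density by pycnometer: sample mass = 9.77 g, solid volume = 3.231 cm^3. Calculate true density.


TD = 9.77 / 3.231 = 3.024 g/cm^3

3.024


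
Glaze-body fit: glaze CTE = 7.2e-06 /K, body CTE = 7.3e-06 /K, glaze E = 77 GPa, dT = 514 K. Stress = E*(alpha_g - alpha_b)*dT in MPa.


Stress = 77*1000*(7.2e-06 - 7.3e-06)*514 = -4.0 MPa

-4.0


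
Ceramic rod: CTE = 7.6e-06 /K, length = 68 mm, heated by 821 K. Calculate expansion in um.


dL = 7.6e-06 * 68 * 821 * 1000 = 424.293 um

424.293


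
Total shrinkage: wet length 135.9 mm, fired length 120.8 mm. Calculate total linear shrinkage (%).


TS = (135.9 - 120.8) / 135.9 * 100 = 11.11%

11.11


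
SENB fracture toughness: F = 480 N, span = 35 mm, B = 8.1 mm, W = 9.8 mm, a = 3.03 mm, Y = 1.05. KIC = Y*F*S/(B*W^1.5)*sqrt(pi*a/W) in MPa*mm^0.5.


KIC = 1.05*480*35/(8.1*9.8^1.5)*sqrt(pi*3.03/9.8) = 69.96

69.96


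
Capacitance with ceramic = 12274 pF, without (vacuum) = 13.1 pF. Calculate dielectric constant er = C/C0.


er = 12274 / 13.1 = 936.95

936.95


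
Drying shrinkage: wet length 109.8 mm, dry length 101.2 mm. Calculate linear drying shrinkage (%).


DS = (109.8 - 101.2) / 109.8 * 100 = 7.83%

7.83


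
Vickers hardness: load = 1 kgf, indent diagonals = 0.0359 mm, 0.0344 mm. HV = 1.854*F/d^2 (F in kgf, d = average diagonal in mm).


d_avg = (0.0359+0.0344)/2 = 0.03515 mm
HV = 1.854*1/0.03515^2 = 1501

1501


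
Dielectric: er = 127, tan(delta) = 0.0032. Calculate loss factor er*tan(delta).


Loss = 127 * 0.0032 = 0.406

0.406


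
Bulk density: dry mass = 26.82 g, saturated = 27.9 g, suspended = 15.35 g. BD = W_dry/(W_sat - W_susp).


BD = 26.82 / (27.9 - 15.35) = 26.82 / 12.55 = 2.137 g/cm^3

2.137


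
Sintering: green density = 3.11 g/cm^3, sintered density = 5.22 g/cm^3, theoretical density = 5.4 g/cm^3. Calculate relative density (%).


Relative = 5.22 / 5.4 * 100 = 96.7%

96.7


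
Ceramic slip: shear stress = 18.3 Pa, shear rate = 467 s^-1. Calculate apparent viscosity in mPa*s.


eta = tau/gamma * 1000 = 18.3/467 * 1000 = 39.2 mPa*s

39.2


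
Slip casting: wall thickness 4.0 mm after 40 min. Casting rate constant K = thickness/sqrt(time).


K = 4.0 / sqrt(40) = 4.0 / 6.3246 = 0.632 mm/min^0.5

0.632


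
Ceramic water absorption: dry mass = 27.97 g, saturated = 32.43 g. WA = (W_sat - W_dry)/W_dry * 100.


WA = (32.43 - 27.97) / 27.97 * 100 = 15.95%

15.95


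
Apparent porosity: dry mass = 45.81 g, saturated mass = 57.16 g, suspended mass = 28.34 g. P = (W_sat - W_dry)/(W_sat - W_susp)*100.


P = (57.16 - 45.81) / (57.16 - 28.34) * 100 = 11.35 / 28.82 * 100 = 39.4%

39.4


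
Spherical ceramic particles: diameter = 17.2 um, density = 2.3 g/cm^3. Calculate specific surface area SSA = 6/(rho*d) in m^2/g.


SSA = 6 / (2.3 * 17.2) = 0.152 m^2/g

0.152


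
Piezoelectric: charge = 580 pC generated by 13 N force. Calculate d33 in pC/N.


d33 = 580 / 13 = 44.6 pC/N

44.6


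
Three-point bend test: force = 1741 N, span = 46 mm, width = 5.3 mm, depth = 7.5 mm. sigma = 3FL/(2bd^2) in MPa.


sigma = 3*1741*46/(2*5.3*7.5^2) = 402.9 MPa

402.9


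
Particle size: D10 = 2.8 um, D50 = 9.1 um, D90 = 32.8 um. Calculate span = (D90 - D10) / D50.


Span = (32.8 - 2.8) / 9.1 = 30.0 / 9.1 = 3.297

3.297


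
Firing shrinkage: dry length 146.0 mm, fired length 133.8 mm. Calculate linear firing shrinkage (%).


FS = (146.0 - 133.8) / 146.0 * 100 = 8.36%

8.36


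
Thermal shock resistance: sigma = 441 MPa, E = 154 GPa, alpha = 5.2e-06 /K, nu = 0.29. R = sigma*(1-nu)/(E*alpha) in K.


R = 441*(1-0.29)/(154*1000*5.2e-06) = 391 K

391


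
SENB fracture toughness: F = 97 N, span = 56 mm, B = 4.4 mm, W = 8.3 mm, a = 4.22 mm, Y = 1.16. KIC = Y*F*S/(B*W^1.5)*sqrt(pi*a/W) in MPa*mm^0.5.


KIC = 1.16*97*56/(4.4*8.3^1.5)*sqrt(pi*4.22/8.3) = 75.69

75.69


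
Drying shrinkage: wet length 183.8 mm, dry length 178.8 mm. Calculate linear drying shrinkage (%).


DS = (183.8 - 178.8) / 183.8 * 100 = 2.72%

2.72


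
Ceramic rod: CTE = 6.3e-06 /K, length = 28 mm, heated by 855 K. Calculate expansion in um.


dL = 6.3e-06 * 28 * 855 * 1000 = 150.822 um

150.822


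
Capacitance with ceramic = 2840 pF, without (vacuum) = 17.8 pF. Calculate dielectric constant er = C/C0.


er = 2840 / 17.8 = 159.55

159.55


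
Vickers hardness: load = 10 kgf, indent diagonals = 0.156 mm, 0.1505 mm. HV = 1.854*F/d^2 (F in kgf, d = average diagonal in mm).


d_avg = (0.156+0.1505)/2 = 0.15325 mm
HV = 1.854*10/0.15325^2 = 789

789


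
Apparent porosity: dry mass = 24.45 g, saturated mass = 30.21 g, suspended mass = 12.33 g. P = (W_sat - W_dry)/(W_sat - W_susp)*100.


P = (30.21 - 24.45) / (30.21 - 12.33) * 100 = 5.76 / 17.88 * 100 = 32.2%

32.2


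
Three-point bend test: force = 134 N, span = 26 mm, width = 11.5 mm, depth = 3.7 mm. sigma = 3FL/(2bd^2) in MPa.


sigma = 3*134*26/(2*11.5*3.7^2) = 33.2 MPa

33.2


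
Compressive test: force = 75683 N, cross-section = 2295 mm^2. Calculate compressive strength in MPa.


CS = 75683 / 2295 = 33.0 MPa

33.0


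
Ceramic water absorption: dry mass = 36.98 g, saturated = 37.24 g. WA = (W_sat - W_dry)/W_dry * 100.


WA = (37.24 - 36.98) / 36.98 * 100 = 0.7%

0.7


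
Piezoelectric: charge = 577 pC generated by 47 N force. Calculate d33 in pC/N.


d33 = 577 / 47 = 12.3 pC/N

12.3


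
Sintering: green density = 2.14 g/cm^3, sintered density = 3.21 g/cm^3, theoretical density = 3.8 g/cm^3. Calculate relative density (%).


Relative = 3.21 / 3.8 * 100 = 84.5%

84.5


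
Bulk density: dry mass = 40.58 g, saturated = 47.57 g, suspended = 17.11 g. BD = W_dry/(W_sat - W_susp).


BD = 40.58 / (47.57 - 17.11) = 40.58 / 30.46 = 1.332 g/cm^3

1.332


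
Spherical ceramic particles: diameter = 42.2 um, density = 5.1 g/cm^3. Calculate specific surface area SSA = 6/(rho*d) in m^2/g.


SSA = 6 / (5.1 * 42.2) = 0.028 m^2/g

0.028


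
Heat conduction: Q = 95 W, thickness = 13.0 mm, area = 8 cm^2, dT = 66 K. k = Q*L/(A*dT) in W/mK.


k = 95*13.0/1000/(8/10000*66) = 23.39 W/mK

23.39


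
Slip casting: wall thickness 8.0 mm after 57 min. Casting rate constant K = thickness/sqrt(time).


K = 8.0 / sqrt(57) = 8.0 / 7.5498 = 1.06 mm/min^0.5

1.06


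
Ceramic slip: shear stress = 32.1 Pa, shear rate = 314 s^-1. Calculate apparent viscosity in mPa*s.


eta = tau/gamma * 1000 = 32.1/314 * 1000 = 102.2 mPa*s

102.2


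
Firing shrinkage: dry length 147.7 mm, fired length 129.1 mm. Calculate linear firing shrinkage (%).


FS = (147.7 - 129.1) / 147.7 * 100 = 12.59%

12.59


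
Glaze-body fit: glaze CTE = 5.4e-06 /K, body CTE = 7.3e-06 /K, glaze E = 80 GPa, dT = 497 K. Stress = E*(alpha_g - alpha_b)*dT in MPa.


Stress = 80*1000*(5.4e-06 - 7.3e-06)*497 = -75.5 MPa

-75.5


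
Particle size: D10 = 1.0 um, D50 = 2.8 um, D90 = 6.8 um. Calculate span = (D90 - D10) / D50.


Span = (6.8 - 1.0) / 2.8 = 5.8 / 2.8 = 2.071

2.071


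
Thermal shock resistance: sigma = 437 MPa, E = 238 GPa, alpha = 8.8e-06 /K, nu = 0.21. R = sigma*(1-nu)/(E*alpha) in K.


R = 437*(1-0.21)/(238*1000*8.8e-06) = 165 K

165


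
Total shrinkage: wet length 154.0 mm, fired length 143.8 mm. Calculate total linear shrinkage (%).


TS = (154.0 - 143.8) / 154.0 * 100 = 6.62%

6.62


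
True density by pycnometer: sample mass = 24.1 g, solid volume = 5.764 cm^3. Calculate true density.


TD = 24.1 / 5.764 = 4.181 g/cm^3

4.181


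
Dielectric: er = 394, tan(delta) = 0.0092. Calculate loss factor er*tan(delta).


Loss = 394 * 0.0092 = 3.625

3.625


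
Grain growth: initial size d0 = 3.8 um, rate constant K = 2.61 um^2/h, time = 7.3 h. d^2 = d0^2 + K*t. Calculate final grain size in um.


d^2 = 3.8^2 + 2.61*7.3 = 33.493
d = sqrt(33.493) = 5.79 um

5.79


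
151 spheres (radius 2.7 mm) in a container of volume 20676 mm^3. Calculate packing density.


V_sphere = 4/3*pi*2.7^3 = 82.448 mm^3
Total V = 151*82.448 = 12449.648 mm^3
PD = 12449.648 / 20676 = 0.602

0.602


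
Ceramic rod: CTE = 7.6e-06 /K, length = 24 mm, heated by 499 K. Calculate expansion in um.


dL = 7.6e-06 * 24 * 499 * 1000 = 91.018 um

91.018


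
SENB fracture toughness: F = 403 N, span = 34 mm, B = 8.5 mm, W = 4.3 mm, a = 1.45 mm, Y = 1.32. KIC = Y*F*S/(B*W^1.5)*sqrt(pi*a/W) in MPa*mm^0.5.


KIC = 1.32*403*34/(8.5*4.3^1.5)*sqrt(pi*1.45/4.3) = 245.62

245.62


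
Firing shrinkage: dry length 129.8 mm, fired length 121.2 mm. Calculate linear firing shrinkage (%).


FS = (129.8 - 121.2) / 129.8 * 100 = 6.63%

6.63


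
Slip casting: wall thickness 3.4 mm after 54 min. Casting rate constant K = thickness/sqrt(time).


K = 3.4 / sqrt(54) = 3.4 / 7.3485 = 0.463 mm/min^0.5

0.463


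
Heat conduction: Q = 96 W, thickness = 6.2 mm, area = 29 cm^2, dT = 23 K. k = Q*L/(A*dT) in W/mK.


k = 96*6.2/1000/(29/10000*23) = 8.92 W/mK

8.92


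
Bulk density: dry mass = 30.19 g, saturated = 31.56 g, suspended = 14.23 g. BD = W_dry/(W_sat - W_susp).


BD = 30.19 / (31.56 - 14.23) = 30.19 / 17.33 = 1.742 g/cm^3

1.742


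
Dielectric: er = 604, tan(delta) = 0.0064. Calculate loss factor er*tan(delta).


Loss = 604 * 0.0064 = 3.866

3.866


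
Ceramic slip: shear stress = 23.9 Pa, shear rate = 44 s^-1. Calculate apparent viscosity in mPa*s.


eta = tau/gamma * 1000 = 23.9/44 * 1000 = 543.2 mPa*s

543.2


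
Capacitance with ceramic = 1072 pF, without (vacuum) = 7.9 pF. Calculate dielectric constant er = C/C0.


er = 1072 / 7.9 = 135.7

135.7


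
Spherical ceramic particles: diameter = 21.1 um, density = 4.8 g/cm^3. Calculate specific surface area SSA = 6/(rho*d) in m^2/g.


SSA = 6 / (4.8 * 21.1) = 0.059 m^2/g

0.059


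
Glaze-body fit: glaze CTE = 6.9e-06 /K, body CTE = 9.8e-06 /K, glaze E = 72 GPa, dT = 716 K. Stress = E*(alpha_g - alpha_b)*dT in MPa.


Stress = 72*1000*(6.9e-06 - 9.8e-06)*716 = -149.5 MPa

-149.5


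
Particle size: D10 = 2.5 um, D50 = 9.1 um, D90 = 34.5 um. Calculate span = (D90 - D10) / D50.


Span = (34.5 - 2.5) / 9.1 = 32.0 / 9.1 = 3.516

3.516


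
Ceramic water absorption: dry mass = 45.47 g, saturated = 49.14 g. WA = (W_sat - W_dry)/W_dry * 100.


WA = (49.14 - 45.47) / 45.47 * 100 = 8.07%

8.07


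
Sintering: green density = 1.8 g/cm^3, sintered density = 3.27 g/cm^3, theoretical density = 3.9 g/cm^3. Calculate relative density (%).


Relative = 3.27 / 3.9 * 100 = 83.8%

83.8


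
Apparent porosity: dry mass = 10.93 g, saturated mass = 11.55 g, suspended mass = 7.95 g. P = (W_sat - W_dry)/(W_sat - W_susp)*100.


P = (11.55 - 10.93) / (11.55 - 7.95) * 100 = 0.62 / 3.6 * 100 = 17.2%

17.2


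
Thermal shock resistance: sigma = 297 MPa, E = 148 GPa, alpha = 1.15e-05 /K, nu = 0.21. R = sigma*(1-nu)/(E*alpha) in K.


R = 297*(1-0.21)/(148*1000*1.15e-05) = 138 K

138


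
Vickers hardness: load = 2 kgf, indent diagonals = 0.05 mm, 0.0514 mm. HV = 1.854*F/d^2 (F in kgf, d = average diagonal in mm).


d_avg = (0.05+0.0514)/2 = 0.0507 mm
HV = 1.854*2/0.0507^2 = 1443

1443


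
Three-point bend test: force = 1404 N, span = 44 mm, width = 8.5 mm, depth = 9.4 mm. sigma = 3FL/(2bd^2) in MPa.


sigma = 3*1404*44/(2*8.5*9.4^2) = 123.4 MPa

123.4


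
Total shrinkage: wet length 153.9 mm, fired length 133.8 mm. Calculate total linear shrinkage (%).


TS = (153.9 - 133.8) / 153.9 * 100 = 13.06%

13.06


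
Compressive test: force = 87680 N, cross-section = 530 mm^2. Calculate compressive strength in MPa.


CS = 87680 / 530 = 165.4 MPa

165.4


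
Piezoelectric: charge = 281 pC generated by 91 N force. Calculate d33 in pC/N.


d33 = 281 / 91 = 3.1 pC/N

3.1


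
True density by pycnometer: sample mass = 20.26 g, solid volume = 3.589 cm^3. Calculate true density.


TD = 20.26 / 3.589 = 5.645 g/cm^3

5.645


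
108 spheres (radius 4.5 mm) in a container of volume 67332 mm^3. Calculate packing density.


V_sphere = 4/3*pi*4.5^3 = 381.7035 mm^3
Total V = 108*381.7035 = 41223.978 mm^3
PD = 41223.978 / 67332 = 0.612

0.612


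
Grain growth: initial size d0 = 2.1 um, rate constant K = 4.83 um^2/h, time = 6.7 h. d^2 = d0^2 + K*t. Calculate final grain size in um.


d^2 = 2.1^2 + 4.83*6.7 = 36.771
d = sqrt(36.771) = 6.06 um

6.06


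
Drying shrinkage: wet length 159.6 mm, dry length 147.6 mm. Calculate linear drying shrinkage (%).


DS = (159.6 - 147.6) / 159.6 * 100 = 7.52%

7.52


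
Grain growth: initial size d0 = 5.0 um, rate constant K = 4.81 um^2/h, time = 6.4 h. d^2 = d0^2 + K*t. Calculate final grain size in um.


d^2 = 5.0^2 + 4.81*6.4 = 55.784
d = sqrt(55.784) = 7.47 um

7.47


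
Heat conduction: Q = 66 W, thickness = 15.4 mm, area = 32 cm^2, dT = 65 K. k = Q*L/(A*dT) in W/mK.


k = 66*15.4/1000/(32/10000*65) = 4.89 W/mK

4.89


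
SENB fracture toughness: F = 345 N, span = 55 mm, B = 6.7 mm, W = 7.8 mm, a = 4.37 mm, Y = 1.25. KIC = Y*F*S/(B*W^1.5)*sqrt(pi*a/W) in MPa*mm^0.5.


KIC = 1.25*345*55/(6.7*7.8^1.5)*sqrt(pi*4.37/7.8) = 215.6

215.6


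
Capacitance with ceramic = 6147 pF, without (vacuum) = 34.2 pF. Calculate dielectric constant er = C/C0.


er = 6147 / 34.2 = 179.74

179.74


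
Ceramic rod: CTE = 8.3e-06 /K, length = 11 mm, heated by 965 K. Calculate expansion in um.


dL = 8.3e-06 * 11 * 965 * 1000 = 88.105 um

88.105


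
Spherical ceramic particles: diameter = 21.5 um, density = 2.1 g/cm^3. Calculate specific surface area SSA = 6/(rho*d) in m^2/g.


SSA = 6 / (2.1 * 21.5) = 0.133 m^2/g

0.133


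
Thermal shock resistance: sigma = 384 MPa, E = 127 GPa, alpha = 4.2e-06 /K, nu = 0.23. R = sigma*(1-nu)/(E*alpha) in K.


R = 384*(1-0.23)/(127*1000*4.2e-06) = 554 K

554


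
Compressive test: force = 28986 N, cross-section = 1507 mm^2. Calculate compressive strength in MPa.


CS = 28986 / 1507 = 19.2 MPa

19.2


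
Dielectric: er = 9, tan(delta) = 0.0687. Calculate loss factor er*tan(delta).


Loss = 9 * 0.0687 = 0.618

0.618


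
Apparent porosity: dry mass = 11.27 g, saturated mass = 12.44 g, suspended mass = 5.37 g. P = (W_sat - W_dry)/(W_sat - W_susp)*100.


P = (12.44 - 11.27) / (12.44 - 5.37) * 100 = 1.17 / 7.07 * 100 = 16.5%

16.5


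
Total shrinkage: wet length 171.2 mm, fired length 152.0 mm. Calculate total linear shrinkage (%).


TS = (171.2 - 152.0) / 171.2 * 100 = 11.21%

11.21


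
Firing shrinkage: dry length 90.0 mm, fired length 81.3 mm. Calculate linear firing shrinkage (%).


FS = (90.0 - 81.3) / 90.0 * 100 = 9.67%

9.67


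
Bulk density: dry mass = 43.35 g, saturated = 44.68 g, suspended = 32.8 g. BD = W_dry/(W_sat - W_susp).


BD = 43.35 / (44.68 - 32.8) = 43.35 / 11.88 = 3.649 g/cm^3

3.649


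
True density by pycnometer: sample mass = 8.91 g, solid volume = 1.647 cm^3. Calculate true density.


TD = 8.91 / 1.647 = 5.41 g/cm^3

5.41


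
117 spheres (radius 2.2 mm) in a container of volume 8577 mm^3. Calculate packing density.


V_sphere = 4/3*pi*2.2^3 = 44.6022 mm^3
Total V = 117*44.6022 = 5218.4574 mm^3
PD = 5218.4574 / 8577 = 0.608

0.608


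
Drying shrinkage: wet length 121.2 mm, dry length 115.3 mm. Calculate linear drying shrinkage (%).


DS = (121.2 - 115.3) / 121.2 * 100 = 4.87%

4.87


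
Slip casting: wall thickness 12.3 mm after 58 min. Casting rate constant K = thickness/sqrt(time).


K = 12.3 / sqrt(58) = 12.3 / 7.6158 = 1.615 mm/min^0.5

1.615


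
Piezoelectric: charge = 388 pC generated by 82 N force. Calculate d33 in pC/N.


d33 = 388 / 82 = 4.7 pC/N

4.7


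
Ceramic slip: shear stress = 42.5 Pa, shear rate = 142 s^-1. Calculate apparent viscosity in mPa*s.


eta = tau/gamma * 1000 = 42.5/142 * 1000 = 299.3 mPa*s

299.3


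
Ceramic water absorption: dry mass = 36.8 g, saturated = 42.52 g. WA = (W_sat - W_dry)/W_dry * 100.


WA = (42.52 - 36.8) / 36.8 * 100 = 15.54%

15.54


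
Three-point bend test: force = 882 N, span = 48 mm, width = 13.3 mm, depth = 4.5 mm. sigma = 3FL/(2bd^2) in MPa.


sigma = 3*882*48/(2*13.3*4.5^2) = 235.8 MPa

235.8


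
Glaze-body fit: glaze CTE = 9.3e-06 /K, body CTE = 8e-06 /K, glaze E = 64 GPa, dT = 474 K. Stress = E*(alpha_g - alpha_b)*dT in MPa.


Stress = 64*1000*(9.3e-06 - 8e-06)*474 = 39.4 MPa

39.4


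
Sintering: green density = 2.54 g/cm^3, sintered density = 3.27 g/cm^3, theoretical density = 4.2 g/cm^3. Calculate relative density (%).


Relative = 3.27 / 4.2 * 100 = 77.9%

77.9


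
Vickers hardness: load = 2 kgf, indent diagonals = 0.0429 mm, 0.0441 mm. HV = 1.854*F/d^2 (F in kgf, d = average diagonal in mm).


d_avg = (0.0429+0.0441)/2 = 0.0435 mm
HV = 1.854*2/0.0435^2 = 1960

1960


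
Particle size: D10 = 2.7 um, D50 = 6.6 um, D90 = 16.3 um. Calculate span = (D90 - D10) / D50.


Span = (16.3 - 2.7) / 6.6 = 13.6 / 6.6 = 2.061

2.061


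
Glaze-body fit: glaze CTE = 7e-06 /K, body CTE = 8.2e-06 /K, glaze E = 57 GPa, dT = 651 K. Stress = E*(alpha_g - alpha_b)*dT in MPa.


Stress = 57*1000*(7e-06 - 8.2e-06)*651 = -44.5 MPa

-44.5


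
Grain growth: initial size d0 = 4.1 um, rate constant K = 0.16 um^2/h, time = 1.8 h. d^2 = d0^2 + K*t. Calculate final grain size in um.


d^2 = 4.1^2 + 0.16*1.8 = 17.098
d = sqrt(17.098) = 4.13 um

4.13


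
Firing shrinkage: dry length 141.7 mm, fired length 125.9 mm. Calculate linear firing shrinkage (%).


FS = (141.7 - 125.9) / 141.7 * 100 = 11.15%

11.15


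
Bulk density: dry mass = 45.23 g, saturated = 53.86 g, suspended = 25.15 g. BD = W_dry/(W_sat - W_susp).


BD = 45.23 / (53.86 - 25.15) = 45.23 / 28.71 = 1.575 g/cm^3

1.575


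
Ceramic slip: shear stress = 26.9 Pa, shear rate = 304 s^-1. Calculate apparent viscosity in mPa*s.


eta = tau/gamma * 1000 = 26.9/304 * 1000 = 88.5 mPa*s

88.5


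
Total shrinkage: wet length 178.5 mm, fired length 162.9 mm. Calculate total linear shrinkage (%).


TS = (178.5 - 162.9) / 178.5 * 100 = 8.74%

8.74


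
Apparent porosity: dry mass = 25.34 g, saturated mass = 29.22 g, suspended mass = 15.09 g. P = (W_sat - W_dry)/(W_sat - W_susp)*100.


P = (29.22 - 25.34) / (29.22 - 15.09) * 100 = 3.88 / 14.13 * 100 = 27.5%

27.5


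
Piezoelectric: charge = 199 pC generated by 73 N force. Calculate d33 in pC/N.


d33 = 199 / 73 = 2.7 pC/N

2.7


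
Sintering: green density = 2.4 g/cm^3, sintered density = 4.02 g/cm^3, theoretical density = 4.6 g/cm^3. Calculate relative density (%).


Relative = 4.02 / 4.6 * 100 = 87.4%

87.4


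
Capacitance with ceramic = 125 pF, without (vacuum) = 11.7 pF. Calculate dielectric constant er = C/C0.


er = 125 / 11.7 = 10.68

10.68


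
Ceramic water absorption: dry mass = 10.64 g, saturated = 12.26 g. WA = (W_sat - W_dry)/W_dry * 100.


WA = (12.26 - 10.64) / 10.64 * 100 = 15.23%

15.23


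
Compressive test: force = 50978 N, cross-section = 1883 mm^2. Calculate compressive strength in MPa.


CS = 50978 / 1883 = 27.1 MPa

27.1


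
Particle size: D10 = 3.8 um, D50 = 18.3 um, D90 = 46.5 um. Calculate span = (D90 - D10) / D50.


Span = (46.5 - 3.8) / 18.3 = 42.7 / 18.3 = 2.333

2.333


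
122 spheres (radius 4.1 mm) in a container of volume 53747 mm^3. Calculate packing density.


V_sphere = 4/3*pi*4.1^3 = 288.6956 mm^3
Total V = 122*288.6956 = 35220.8632 mm^3
PD = 35220.8632 / 53747 = 0.655

0.655


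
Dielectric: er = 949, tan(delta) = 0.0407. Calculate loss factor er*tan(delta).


Loss = 949 * 0.0407 = 38.624

38.624


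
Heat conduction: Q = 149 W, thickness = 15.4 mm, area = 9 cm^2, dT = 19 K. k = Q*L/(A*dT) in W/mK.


k = 149*15.4/1000/(9/10000*19) = 134.19 W/mK

134.19


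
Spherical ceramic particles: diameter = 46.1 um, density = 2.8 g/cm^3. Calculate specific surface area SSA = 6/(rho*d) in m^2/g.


SSA = 6 / (2.8 * 46.1) = 0.046 m^2/g

0.046


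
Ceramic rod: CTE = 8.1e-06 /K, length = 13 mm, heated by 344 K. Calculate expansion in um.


dL = 8.1e-06 * 13 * 344 * 1000 = 36.223 um

36.223


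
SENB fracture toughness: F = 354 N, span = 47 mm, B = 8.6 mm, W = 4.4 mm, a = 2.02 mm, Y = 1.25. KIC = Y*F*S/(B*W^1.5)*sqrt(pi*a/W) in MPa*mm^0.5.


KIC = 1.25*354*47/(8.6*4.4^1.5)*sqrt(pi*2.02/4.4) = 314.67

314.67


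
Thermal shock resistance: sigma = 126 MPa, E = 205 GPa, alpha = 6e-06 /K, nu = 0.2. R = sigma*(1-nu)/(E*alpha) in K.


R = 126*(1-0.2)/(205*1000*6e-06) = 82 K

82


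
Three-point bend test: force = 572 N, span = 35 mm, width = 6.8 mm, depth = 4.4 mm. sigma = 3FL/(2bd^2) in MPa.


sigma = 3*572*35/(2*6.8*4.4^2) = 228.1 MPa

228.1


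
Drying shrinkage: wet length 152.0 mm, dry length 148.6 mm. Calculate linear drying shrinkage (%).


DS = (152.0 - 148.6) / 152.0 * 100 = 2.24%

2.24


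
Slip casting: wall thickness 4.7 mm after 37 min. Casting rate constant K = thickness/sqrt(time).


K = 4.7 / sqrt(37) = 4.7 / 6.0828 = 0.773 mm/min^0.5

0.773


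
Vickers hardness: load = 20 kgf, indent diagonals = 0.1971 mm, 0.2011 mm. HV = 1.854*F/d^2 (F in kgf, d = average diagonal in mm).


d_avg = (0.1971+0.2011)/2 = 0.1991 mm
HV = 1.854*20/0.1991^2 = 935

935


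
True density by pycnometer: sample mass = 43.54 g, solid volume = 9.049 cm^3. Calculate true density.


TD = 43.54 / 9.049 = 4.812 g/cm^3

4.812


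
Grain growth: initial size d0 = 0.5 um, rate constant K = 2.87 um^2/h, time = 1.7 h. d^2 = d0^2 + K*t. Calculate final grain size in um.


d^2 = 0.5^2 + 2.87*1.7 = 5.129
d = sqrt(5.129) = 2.26 um

2.26


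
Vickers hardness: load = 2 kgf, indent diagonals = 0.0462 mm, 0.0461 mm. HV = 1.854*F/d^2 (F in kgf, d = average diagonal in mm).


d_avg = (0.0462+0.0461)/2 = 0.04615 mm
HV = 1.854*2/0.04615^2 = 1741

1741


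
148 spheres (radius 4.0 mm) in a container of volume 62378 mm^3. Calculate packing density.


V_sphere = 4/3*pi*4.0^3 = 268.0826 mm^3
Total V = 148*268.0826 = 39676.2248 mm^3
PD = 39676.2248 / 62378 = 0.636

0.636


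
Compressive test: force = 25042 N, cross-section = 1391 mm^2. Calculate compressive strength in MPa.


CS = 25042 / 1391 = 18.0 MPa

18.0


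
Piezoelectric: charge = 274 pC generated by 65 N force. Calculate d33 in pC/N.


d33 = 274 / 65 = 4.2 pC/N

4.2


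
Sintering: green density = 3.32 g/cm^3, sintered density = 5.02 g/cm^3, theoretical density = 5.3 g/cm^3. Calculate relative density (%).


Relative = 5.02 / 5.3 * 100 = 94.7%

94.7


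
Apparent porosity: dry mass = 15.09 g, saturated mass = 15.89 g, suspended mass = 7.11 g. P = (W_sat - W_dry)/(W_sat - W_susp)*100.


P = (15.89 - 15.09) / (15.89 - 7.11) * 100 = 0.8 / 8.78 * 100 = 9.1%

9.1


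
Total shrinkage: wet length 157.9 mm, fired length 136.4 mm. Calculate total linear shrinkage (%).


TS = (157.9 - 136.4) / 157.9 * 100 = 13.62%

13.62


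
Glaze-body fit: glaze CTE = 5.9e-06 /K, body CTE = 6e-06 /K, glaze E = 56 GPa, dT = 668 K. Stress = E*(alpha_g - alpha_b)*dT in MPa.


Stress = 56*1000*(5.9e-06 - 6e-06)*668 = -3.7 MPa

-3.7


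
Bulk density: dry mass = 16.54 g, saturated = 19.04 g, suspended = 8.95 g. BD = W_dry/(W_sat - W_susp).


BD = 16.54 / (19.04 - 8.95) = 16.54 / 10.09 = 1.639 g/cm^3

1.639


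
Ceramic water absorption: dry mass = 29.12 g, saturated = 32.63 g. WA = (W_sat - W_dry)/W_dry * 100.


WA = (32.63 - 29.12) / 29.12 * 100 = 12.05%

12.05


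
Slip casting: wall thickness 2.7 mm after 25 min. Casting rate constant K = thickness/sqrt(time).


K = 2.7 / sqrt(25) = 2.7 / 5.0 = 0.54 mm/min^0.5

0.54


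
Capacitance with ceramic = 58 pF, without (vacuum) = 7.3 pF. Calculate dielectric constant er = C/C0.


er = 58 / 7.3 = 7.95

7.95


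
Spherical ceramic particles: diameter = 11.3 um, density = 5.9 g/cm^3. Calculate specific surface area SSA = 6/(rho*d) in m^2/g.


SSA = 6 / (5.9 * 11.3) = 0.09 m^2/g

0.09


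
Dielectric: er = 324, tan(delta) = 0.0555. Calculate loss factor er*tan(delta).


Loss = 324 * 0.0555 = 17.982

17.982


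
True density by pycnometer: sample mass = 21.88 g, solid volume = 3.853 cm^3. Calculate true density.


TD = 21.88 / 3.853 = 5.679 g/cm^3

5.679


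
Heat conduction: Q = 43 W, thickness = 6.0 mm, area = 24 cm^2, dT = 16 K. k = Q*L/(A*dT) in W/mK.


k = 43*6.0/1000/(24/10000*16) = 6.72 W/mK

6.72


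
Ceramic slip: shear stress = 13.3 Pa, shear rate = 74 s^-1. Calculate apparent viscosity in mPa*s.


eta = tau/gamma * 1000 = 13.3/74 * 1000 = 179.7 mPa*s

179.7


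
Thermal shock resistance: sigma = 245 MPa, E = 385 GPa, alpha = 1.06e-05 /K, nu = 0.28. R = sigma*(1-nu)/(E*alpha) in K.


R = 245*(1-0.28)/(385*1000*1.06e-05) = 43 K

43


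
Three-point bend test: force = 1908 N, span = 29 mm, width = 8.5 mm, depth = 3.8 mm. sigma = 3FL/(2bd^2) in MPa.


sigma = 3*1908*29/(2*8.5*3.8^2) = 676.2 MPa

676.2
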